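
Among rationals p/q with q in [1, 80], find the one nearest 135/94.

Expand x = 135/94 as a continued fraction with the Euclidean algorithm:
  135 = 1*94 + 41, so a_0 = 1.
  94 = 2*41 + 12, so a_1 = 2.
  41 = 3*12 + 5, so a_2 = 3.
  12 = 2*5 + 2, so a_3 = 2.
  5 = 2*2 + 1, so a_4 = 2.
  2 = 2*1 + 0, so a_5 = 2.
so x = [1; 2, 3, 2, 2, 2].
Convergents (p_i = a_i*p_{i-1} + p_{i-2}, q_i = a_i*q_{i-1} + q_{i-2} with p_{-2}=0, p_{-1}=1, q_{-2}=1, q_{-1}=0), until the denominator exceeds 80:
  i=0: a_0=1, p_0 = 1*1 + 0 = 1, q_0 = 1*0 + 1 = 1.
  i=1: a_1=2, p_1 = 2*1 + 1 = 3, q_1 = 2*1 + 0 = 2.
  i=2: a_2=3, p_2 = 3*3 + 1 = 10, q_2 = 3*2 + 1 = 7.
  i=3: a_3=2, p_3 = 2*10 + 3 = 23, q_3 = 2*7 + 2 = 16.
  i=4: a_4=2, p_4 = 2*23 + 10 = 56, q_4 = 2*16 + 7 = 39.
  i=5: a_5=2, p_5 = 2*56 + 23 = 135, q_5 = 2*39 + 16 = 94.
q_5 = 94 > 80, so the last convergent with denominator <= 80 is p_4/q_4 = 56/39.
The closest fraction with denominator <= 80 is either p_4/q_4 or the intermediate fraction (k*p_4 + p_3)/(k*q_4 + q_3) with the largest k >= 1 whose denominator stays <= 80; these approach x as k grows, and every other convergent or intermediate fraction in range is farther away.
Largest k: floor((80 - q_3)/q_4) = floor((80 - 16)/39) = 1.
That gives (1*56 + 23)/(1*39 + 16) = 79/55.
Compare the errors: |x - 56/39| = |135*39 - 56*94|/(94*39) = 1/3666, and |x - 79/55| = |135*55 - 79*94|/(94*55) = 1/5170.
Cross-multiplying, 1*3666 = 3666 < 5170 = 1*5170, so 1/5170 is smaller: the intermediate fraction 79/55 is closer to x than 56/39.

79/55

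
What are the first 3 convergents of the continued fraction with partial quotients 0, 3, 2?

Using the convergent recurrence p_i = a_i*p_{i-1} + p_{i-2}, q_i = a_i*q_{i-1} + q_{i-2} with p_{-2}=0, p_{-1}=1, q_{-2}=1, q_{-1}=0:
  i=0: a_0=0, p_0 = 0*1 + 0 = 0, q_0 = 0*0 + 1 = 1.
  i=1: a_1=3, p_1 = 3*0 + 1 = 1, q_1 = 3*1 + 0 = 3.
  i=2: a_2=2, p_2 = 2*1 + 0 = 2, q_2 = 2*3 + 1 = 7.

0/1, 1/3, 2/7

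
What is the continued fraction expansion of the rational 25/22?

Run the Euclidean algorithm on 25 and 22; the successive quotients are the partial quotients a_0, a_1, ... (each step inverts the fractional part left over by the previous one):
  25 = 1*22 + 3, so a_0 = 1.
  22 = 7*3 + 1, so a_1 = 7.
  3 = 3*1 + 0, so a_2 = 3.
The remainder reaches 0 after 3 divisions, so the expansion has 3 partial quotients, read off in order.

[1; 7, 3]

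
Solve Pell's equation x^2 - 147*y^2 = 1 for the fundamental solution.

(x, y) = (97, 8)

First expand sqrt(147) as a continued fraction. With x_i = (sqrt(147) + m_i)/d_i and (m_0, d_0) = (0, 1): a_0 = floor(sqrt(147)) = 12, since 12^2 = 144 <= 147 < 169 = 13^2.
Iterate m_{i+1} = d_i*a_i - m_i, d_{i+1} = (147 - m_{i+1}^2)/d_i, a_{i+1} = floor((a_0 + m_{i+1})/d_{i+1}):
  m_1 = 1*12 - 0 = 12, d_1 = (147 - 12^2)/1 = 3/1 = 3, a_1 = floor((12 + 12)/3) = 8.
  m_2 = 3*8 - 12 = 12, d_2 = (147 - 12^2)/3 = 3/3 = 1, a_2 = floor((12 + 12)/1) = 24.
  m_3 = 1*24 - 12 = 12, d_3 = (147 - 12^2)/1 = 3/1 = 3: (m_3, d_3) = (m_1, d_1) = (12, 3), so from here the quotients repeat a_1, a_2; the period length is 2.
So sqrt(147) = [12; (8, 24)] with period length k = 2.
k is even, so the fundamental solution of x^2 - 147y^2 = 1 is (p_{k-1}, q_{k-1}) = (p_1, q_1); compute convergents through index 1.
Convergents (p_i = a_i*p_{i-1} + p_{i-2}, q_i = a_i*q_{i-1} + q_{i-2} with p_{-2}=0, p_{-1}=1, q_{-2}=1, q_{-1}=0):
  i=0: a_0=12, p_0 = 12*1 + 0 = 12, q_0 = 12*0 + 1 = 1.
  i=1: a_1=8, p_1 = 8*12 + 1 = 97, q_1 = 8*1 + 0 = 8.
Check: 97^2 - 147*8^2 = 9409 - 9408 = 1, so (x, y) = (97, 8) solves the equation, and by the theorem it is the least positive solution.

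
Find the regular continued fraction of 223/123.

[1; 1, 4, 2, 1, 7]

Run the Euclidean algorithm on 223 and 123; the successive quotients are the partial quotients a_0, a_1, ... (each step inverts the fractional part left over by the previous one):
  223 = 1*123 + 100, so a_0 = 1.
  123 = 1*100 + 23, so a_1 = 1.
  100 = 4*23 + 8, so a_2 = 4.
  23 = 2*8 + 7, so a_3 = 2.
  8 = 1*7 + 1, so a_4 = 1.
  7 = 7*1 + 0, so a_5 = 7.
The remainder reaches 0 after 6 divisions, so the expansion has 6 partial quotients, read off in order.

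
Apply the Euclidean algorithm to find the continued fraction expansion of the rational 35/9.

[3; 1, 8]

Run the Euclidean algorithm on 35 and 9; the successive quotients are the partial quotients a_0, a_1, ... (each step inverts the fractional part left over by the previous one):
  35 = 3*9 + 8, so a_0 = 3.
  9 = 1*8 + 1, so a_1 = 1.
  8 = 8*1 + 0, so a_2 = 8.
The remainder reaches 0 after 3 divisions, so the expansion has 3 partial quotients, read off in order.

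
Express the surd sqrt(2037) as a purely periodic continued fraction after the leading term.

[45; (7, 1, 1, 22, 30, 22, 1, 1, 7, 90)]

Write x_i = (sqrt(2037) + m_i)/d_i with (m_0, d_0) = (0, 1). a_0 = floor(sqrt(2037)) = 45, since 45^2 = 2025 <= 2037 < 2116 = 46^2.
Iterate m_{i+1} = d_i*a_i - m_i, d_{i+1} = (2037 - m_{i+1}^2)/d_i, a_{i+1} = floor((a_0 + m_{i+1})/d_{i+1}):
  m_1 = 1*45 - 0 = 45, d_1 = (2037 - 45^2)/1 = 12/1 = 12, a_1 = floor((45 + 45)/12) = 7.
  m_2 = 12*7 - 45 = 39, d_2 = (2037 - 39^2)/12 = 516/12 = 43, a_2 = floor((45 + 39)/43) = 1.
  m_3 = 43*1 - 39 = 4, d_3 = (2037 - 4^2)/43 = 2021/43 = 47, a_3 = floor((45 + 4)/47) = 1.
  m_4 = 47*1 - 4 = 43, d_4 = (2037 - 43^2)/47 = 188/47 = 4, a_4 = floor((45 + 43)/4) = 22.
  m_5 = 4*22 - 43 = 45, d_5 = (2037 - 45^2)/4 = 12/4 = 3, a_5 = floor((45 + 45)/3) = 30.
  m_6 = 3*30 - 45 = 45, d_6 = (2037 - 45^2)/3 = 12/3 = 4, a_6 = floor((45 + 45)/4) = 22.
  m_7 = 4*22 - 45 = 43, d_7 = (2037 - 43^2)/4 = 188/4 = 47, a_7 = floor((45 + 43)/47) = 1.
  m_8 = 47*1 - 43 = 4, d_8 = (2037 - 4^2)/47 = 2021/47 = 43, a_8 = floor((45 + 4)/43) = 1.
  m_9 = 43*1 - 4 = 39, d_9 = (2037 - 39^2)/43 = 516/43 = 12, a_9 = floor((45 + 39)/12) = 7.
  m_10 = 12*7 - 39 = 45, d_10 = (2037 - 45^2)/12 = 12/12 = 1, a_10 = floor((45 + 45)/1) = 90.
  m_11 = 1*90 - 45 = 45, d_11 = (2037 - 45^2)/1 = 12/1 = 12: (m_11, d_11) = (m_1, d_1) = (45, 12), so from here the quotients repeat a_1, ..., a_10; the period length is 10.
Hence the expansion of sqrt(2037) is a_0 = 45 followed by the repeating block 7, 1, 1, 22, 30, 22, 1, 1, 7, 90 (period 10).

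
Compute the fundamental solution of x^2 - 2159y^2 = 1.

(x, y) = (28576, 615)

First expand sqrt(2159) as a continued fraction. With x_i = (sqrt(2159) + m_i)/d_i and (m_0, d_0) = (0, 1): a_0 = floor(sqrt(2159)) = 46, since 46^2 = 2116 <= 2159 < 2209 = 47^2.
Iterate m_{i+1} = d_i*a_i - m_i, d_{i+1} = (2159 - m_{i+1}^2)/d_i, a_{i+1} = floor((a_0 + m_{i+1})/d_{i+1}):
  m_1 = 1*46 - 0 = 46, d_1 = (2159 - 46^2)/1 = 43/1 = 43, a_1 = floor((46 + 46)/43) = 2.
  m_2 = 43*2 - 46 = 40, d_2 = (2159 - 40^2)/43 = 559/43 = 13, a_2 = floor((46 + 40)/13) = 6.
  m_3 = 13*6 - 40 = 38, d_3 = (2159 - 38^2)/13 = 715/13 = 55, a_3 = floor((46 + 38)/55) = 1.
  m_4 = 55*1 - 38 = 17, d_4 = (2159 - 17^2)/55 = 1870/55 = 34, a_4 = floor((46 + 17)/34) = 1.
  m_5 = 34*1 - 17 = 17, d_5 = (2159 - 17^2)/34 = 1870/34 = 55, a_5 = floor((46 + 17)/55) = 1.
  m_6 = 55*1 - 17 = 38, d_6 = (2159 - 38^2)/55 = 715/55 = 13, a_6 = floor((46 + 38)/13) = 6.
  m_7 = 13*6 - 38 = 40, d_7 = (2159 - 40^2)/13 = 559/13 = 43, a_7 = floor((46 + 40)/43) = 2.
  m_8 = 43*2 - 40 = 46, d_8 = (2159 - 46^2)/43 = 43/43 = 1, a_8 = floor((46 + 46)/1) = 92.
  m_9 = 1*92 - 46 = 46, d_9 = (2159 - 46^2)/1 = 43/1 = 43: (m_9, d_9) = (m_1, d_1) = (46, 43), so from here the quotients repeat a_1, ..., a_8; the period length is 8.
So sqrt(2159) = [46; (2, 6, 1, 1, 1, 6, 2, 92)] with period length k = 8.
k is even, so the fundamental solution of x^2 - 2159y^2 = 1 is (p_{k-1}, q_{k-1}) = (p_7, q_7); compute convergents through index 7.
Convergents (p_i = a_i*p_{i-1} + p_{i-2}, q_i = a_i*q_{i-1} + q_{i-2} with p_{-2}=0, p_{-1}=1, q_{-2}=1, q_{-1}=0):
  i=0: a_0=46, p_0 = 46*1 + 0 = 46, q_0 = 46*0 + 1 = 1.
  i=1: a_1=2, p_1 = 2*46 + 1 = 93, q_1 = 2*1 + 0 = 2.
  i=2: a_2=6, p_2 = 6*93 + 46 = 604, q_2 = 6*2 + 1 = 13.
  i=3: a_3=1, p_3 = 1*604 + 93 = 697, q_3 = 1*13 + 2 = 15.
  i=4: a_4=1, p_4 = 1*697 + 604 = 1301, q_4 = 1*15 + 13 = 28.
  i=5: a_5=1, p_5 = 1*1301 + 697 = 1998, q_5 = 1*28 + 15 = 43.
  i=6: a_6=6, p_6 = 6*1998 + 1301 = 13289, q_6 = 6*43 + 28 = 286.
  i=7: a_7=2, p_7 = 2*13289 + 1998 = 28576, q_7 = 2*286 + 43 = 615.
Check: 28576^2 - 2159*615^2 = 816587776 - 816587775 = 1, so (x, y) = (28576, 615) solves the equation, and by the theorem it is the least positive solution.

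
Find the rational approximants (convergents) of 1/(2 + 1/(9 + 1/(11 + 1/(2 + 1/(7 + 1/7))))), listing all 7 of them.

Using the convergent recurrence p_i = a_i*p_{i-1} + p_{i-2}, q_i = a_i*q_{i-1} + q_{i-2} with p_{-2}=0, p_{-1}=1, q_{-2}=1, q_{-1}=0:
  i=0: a_0=0, p_0 = 0*1 + 0 = 0, q_0 = 0*0 + 1 = 1.
  i=1: a_1=2, p_1 = 2*0 + 1 = 1, q_1 = 2*1 + 0 = 2.
  i=2: a_2=9, p_2 = 9*1 + 0 = 9, q_2 = 9*2 + 1 = 19.
  i=3: a_3=11, p_3 = 11*9 + 1 = 100, q_3 = 11*19 + 2 = 211.
  i=4: a_4=2, p_4 = 2*100 + 9 = 209, q_4 = 2*211 + 19 = 441.
  i=5: a_5=7, p_5 = 7*209 + 100 = 1563, q_5 = 7*441 + 211 = 3298.
  i=6: a_6=7, p_6 = 7*1563 + 209 = 11150, q_6 = 7*3298 + 441 = 23527.

0/1, 1/2, 9/19, 100/211, 209/441, 1563/3298, 11150/23527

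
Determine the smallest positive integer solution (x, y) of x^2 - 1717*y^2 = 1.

(x, y) = (51713, 1248)

First expand sqrt(1717) as a continued fraction. With x_i = (sqrt(1717) + m_i)/d_i and (m_0, d_0) = (0, 1): a_0 = floor(sqrt(1717)) = 41, since 41^2 = 1681 <= 1717 < 1764 = 42^2.
Iterate m_{i+1} = d_i*a_i - m_i, d_{i+1} = (1717 - m_{i+1}^2)/d_i, a_{i+1} = floor((a_0 + m_{i+1})/d_{i+1}):
  m_1 = 1*41 - 0 = 41, d_1 = (1717 - 41^2)/1 = 36/1 = 36, a_1 = floor((41 + 41)/36) = 2.
  m_2 = 36*2 - 41 = 31, d_2 = (1717 - 31^2)/36 = 756/36 = 21, a_2 = floor((41 + 31)/21) = 3.
  m_3 = 21*3 - 31 = 32, d_3 = (1717 - 32^2)/21 = 693/21 = 33, a_3 = floor((41 + 32)/33) = 2.
  m_4 = 33*2 - 32 = 34, d_4 = (1717 - 34^2)/33 = 561/33 = 17, a_4 = floor((41 + 34)/17) = 4.
  m_5 = 17*4 - 34 = 34, d_5 = (1717 - 34^2)/17 = 561/17 = 33, a_5 = floor((41 + 34)/33) = 2.
  m_6 = 33*2 - 34 = 32, d_6 = (1717 - 32^2)/33 = 693/33 = 21, a_6 = floor((41 + 32)/21) = 3.
  m_7 = 21*3 - 32 = 31, d_7 = (1717 - 31^2)/21 = 756/21 = 36, a_7 = floor((41 + 31)/36) = 2.
  m_8 = 36*2 - 31 = 41, d_8 = (1717 - 41^2)/36 = 36/36 = 1, a_8 = floor((41 + 41)/1) = 82.
  m_9 = 1*82 - 41 = 41, d_9 = (1717 - 41^2)/1 = 36/1 = 36: (m_9, d_9) = (m_1, d_1) = (41, 36), so from here the quotients repeat a_1, ..., a_8; the period length is 8.
So sqrt(1717) = [41; (2, 3, 2, 4, 2, 3, 2, 82)] with period length k = 8.
k is even, so the fundamental solution of x^2 - 1717y^2 = 1 is (p_{k-1}, q_{k-1}) = (p_7, q_7); compute convergents through index 7.
Convergents (p_i = a_i*p_{i-1} + p_{i-2}, q_i = a_i*q_{i-1} + q_{i-2} with p_{-2}=0, p_{-1}=1, q_{-2}=1, q_{-1}=0):
  i=0: a_0=41, p_0 = 41*1 + 0 = 41, q_0 = 41*0 + 1 = 1.
  i=1: a_1=2, p_1 = 2*41 + 1 = 83, q_1 = 2*1 + 0 = 2.
  i=2: a_2=3, p_2 = 3*83 + 41 = 290, q_2 = 3*2 + 1 = 7.
  i=3: a_3=2, p_3 = 2*290 + 83 = 663, q_3 = 2*7 + 2 = 16.
  i=4: a_4=4, p_4 = 4*663 + 290 = 2942, q_4 = 4*16 + 7 = 71.
  i=5: a_5=2, p_5 = 2*2942 + 663 = 6547, q_5 = 2*71 + 16 = 158.
  i=6: a_6=3, p_6 = 3*6547 + 2942 = 22583, q_6 = 3*158 + 71 = 545.
  i=7: a_7=2, p_7 = 2*22583 + 6547 = 51713, q_7 = 2*545 + 158 = 1248.
Check: 51713^2 - 1717*1248^2 = 2674234369 - 2674234368 = 1, so (x, y) = (51713, 1248) solves the equation, and by the theorem it is the least positive solution.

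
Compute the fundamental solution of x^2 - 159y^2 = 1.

(x, y) = (1324, 105)

First expand sqrt(159) as a continued fraction. With x_i = (sqrt(159) + m_i)/d_i and (m_0, d_0) = (0, 1): a_0 = floor(sqrt(159)) = 12, since 12^2 = 144 <= 159 < 169 = 13^2.
Iterate m_{i+1} = d_i*a_i - m_i, d_{i+1} = (159 - m_{i+1}^2)/d_i, a_{i+1} = floor((a_0 + m_{i+1})/d_{i+1}):
  m_1 = 1*12 - 0 = 12, d_1 = (159 - 12^2)/1 = 15/1 = 15, a_1 = floor((12 + 12)/15) = 1.
  m_2 = 15*1 - 12 = 3, d_2 = (159 - 3^2)/15 = 150/15 = 10, a_2 = floor((12 + 3)/10) = 1.
  m_3 = 10*1 - 3 = 7, d_3 = (159 - 7^2)/10 = 110/10 = 11, a_3 = floor((12 + 7)/11) = 1.
  m_4 = 11*1 - 7 = 4, d_4 = (159 - 4^2)/11 = 143/11 = 13, a_4 = floor((12 + 4)/13) = 1.
  m_5 = 13*1 - 4 = 9, d_5 = (159 - 9^2)/13 = 78/13 = 6, a_5 = floor((12 + 9)/6) = 3.
  m_6 = 6*3 - 9 = 9, d_6 = (159 - 9^2)/6 = 78/6 = 13, a_6 = floor((12 + 9)/13) = 1.
  m_7 = 13*1 - 9 = 4, d_7 = (159 - 4^2)/13 = 143/13 = 11, a_7 = floor((12 + 4)/11) = 1.
  m_8 = 11*1 - 4 = 7, d_8 = (159 - 7^2)/11 = 110/11 = 10, a_8 = floor((12 + 7)/10) = 1.
  m_9 = 10*1 - 7 = 3, d_9 = (159 - 3^2)/10 = 150/10 = 15, a_9 = floor((12 + 3)/15) = 1.
  m_10 = 15*1 - 3 = 12, d_10 = (159 - 12^2)/15 = 15/15 = 1, a_10 = floor((12 + 12)/1) = 24.
  m_11 = 1*24 - 12 = 12, d_11 = (159 - 12^2)/1 = 15/1 = 15: (m_11, d_11) = (m_1, d_1) = (12, 15), so from here the quotients repeat a_1, ..., a_10; the period length is 10.
So sqrt(159) = [12; (1, 1, 1, 1, 3, 1, 1, 1, 1, 24)] with period length k = 10.
k is even, so the fundamental solution of x^2 - 159y^2 = 1 is (p_{k-1}, q_{k-1}) = (p_9, q_9); compute convergents through index 9.
Convergents (p_i = a_i*p_{i-1} + p_{i-2}, q_i = a_i*q_{i-1} + q_{i-2} with p_{-2}=0, p_{-1}=1, q_{-2}=1, q_{-1}=0):
  i=0: a_0=12, p_0 = 12*1 + 0 = 12, q_0 = 12*0 + 1 = 1.
  i=1: a_1=1, p_1 = 1*12 + 1 = 13, q_1 = 1*1 + 0 = 1.
  i=2: a_2=1, p_2 = 1*13 + 12 = 25, q_2 = 1*1 + 1 = 2.
  i=3: a_3=1, p_3 = 1*25 + 13 = 38, q_3 = 1*2 + 1 = 3.
  i=4: a_4=1, p_4 = 1*38 + 25 = 63, q_4 = 1*3 + 2 = 5.
  i=5: a_5=3, p_5 = 3*63 + 38 = 227, q_5 = 3*5 + 3 = 18.
  i=6: a_6=1, p_6 = 1*227 + 63 = 290, q_6 = 1*18 + 5 = 23.
  i=7: a_7=1, p_7 = 1*290 + 227 = 517, q_7 = 1*23 + 18 = 41.
  i=8: a_8=1, p_8 = 1*517 + 290 = 807, q_8 = 1*41 + 23 = 64.
  i=9: a_9=1, p_9 = 1*807 + 517 = 1324, q_9 = 1*64 + 41 = 105.
Check: 1324^2 - 159*105^2 = 1752976 - 1752975 = 1, so (x, y) = (1324, 105) solves the equation, and by the theorem it is the least positive solution.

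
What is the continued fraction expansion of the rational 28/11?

[2; 1, 1, 5]

Run the Euclidean algorithm on 28 and 11; the successive quotients are the partial quotients a_0, a_1, ... (each step inverts the fractional part left over by the previous one):
  28 = 2*11 + 6, so a_0 = 2.
  11 = 1*6 + 5, so a_1 = 1.
  6 = 1*5 + 1, so a_2 = 1.
  5 = 5*1 + 0, so a_3 = 5.
The remainder reaches 0 after 4 divisions, so the expansion has 4 partial quotients, read off in order.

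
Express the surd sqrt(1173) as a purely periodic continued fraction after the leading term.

Write x_i = (sqrt(1173) + m_i)/d_i with (m_0, d_0) = (0, 1). a_0 = floor(sqrt(1173)) = 34, since 34^2 = 1156 <= 1173 < 1225 = 35^2.
Iterate m_{i+1} = d_i*a_i - m_i, d_{i+1} = (1173 - m_{i+1}^2)/d_i, a_{i+1} = floor((a_0 + m_{i+1})/d_{i+1}):
  m_1 = 1*34 - 0 = 34, d_1 = (1173 - 34^2)/1 = 17/1 = 17, a_1 = floor((34 + 34)/17) = 4.
  m_2 = 17*4 - 34 = 34, d_2 = (1173 - 34^2)/17 = 17/17 = 1, a_2 = floor((34 + 34)/1) = 68.
  m_3 = 1*68 - 34 = 34, d_3 = (1173 - 34^2)/1 = 17/1 = 17: (m_3, d_3) = (m_1, d_1) = (34, 17), so from here the quotients repeat a_1, a_2; the period length is 2.
Hence the expansion of sqrt(1173) is a_0 = 34 followed by the repeating block 4, 68 (period 2).

[34; (4, 68)]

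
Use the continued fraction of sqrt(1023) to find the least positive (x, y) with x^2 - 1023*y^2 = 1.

(x, y) = (32, 1)

First expand sqrt(1023) as a continued fraction. With x_i = (sqrt(1023) + m_i)/d_i and (m_0, d_0) = (0, 1): a_0 = floor(sqrt(1023)) = 31, since 31^2 = 961 <= 1023 < 1024 = 32^2.
Iterate m_{i+1} = d_i*a_i - m_i, d_{i+1} = (1023 - m_{i+1}^2)/d_i, a_{i+1} = floor((a_0 + m_{i+1})/d_{i+1}):
  m_1 = 1*31 - 0 = 31, d_1 = (1023 - 31^2)/1 = 62/1 = 62, a_1 = floor((31 + 31)/62) = 1.
  m_2 = 62*1 - 31 = 31, d_2 = (1023 - 31^2)/62 = 62/62 = 1, a_2 = floor((31 + 31)/1) = 62.
  m_3 = 1*62 - 31 = 31, d_3 = (1023 - 31^2)/1 = 62/1 = 62: (m_3, d_3) = (m_1, d_1) = (31, 62), so from here the quotients repeat a_1, a_2; the period length is 2.
So sqrt(1023) = [31; (1, 62)] with period length k = 2.
k is even, so the fundamental solution of x^2 - 1023y^2 = 1 is (p_{k-1}, q_{k-1}) = (p_1, q_1); compute convergents through index 1.
Convergents (p_i = a_i*p_{i-1} + p_{i-2}, q_i = a_i*q_{i-1} + q_{i-2} with p_{-2}=0, p_{-1}=1, q_{-2}=1, q_{-1}=0):
  i=0: a_0=31, p_0 = 31*1 + 0 = 31, q_0 = 31*0 + 1 = 1.
  i=1: a_1=1, p_1 = 1*31 + 1 = 32, q_1 = 1*1 + 0 = 1.
Check: 32^2 - 1023*1^2 = 1024 - 1023 = 1, so (x, y) = (32, 1) solves the equation, and by the theorem it is the least positive solution.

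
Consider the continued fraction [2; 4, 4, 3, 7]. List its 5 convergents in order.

Using the convergent recurrence p_i = a_i*p_{i-1} + p_{i-2}, q_i = a_i*q_{i-1} + q_{i-2} with p_{-2}=0, p_{-1}=1, q_{-2}=1, q_{-1}=0:
  i=0: a_0=2, p_0 = 2*1 + 0 = 2, q_0 = 2*0 + 1 = 1.
  i=1: a_1=4, p_1 = 4*2 + 1 = 9, q_1 = 4*1 + 0 = 4.
  i=2: a_2=4, p_2 = 4*9 + 2 = 38, q_2 = 4*4 + 1 = 17.
  i=3: a_3=3, p_3 = 3*38 + 9 = 123, q_3 = 3*17 + 4 = 55.
  i=4: a_4=7, p_4 = 7*123 + 38 = 899, q_4 = 7*55 + 17 = 402.

2/1, 9/4, 38/17, 123/55, 899/402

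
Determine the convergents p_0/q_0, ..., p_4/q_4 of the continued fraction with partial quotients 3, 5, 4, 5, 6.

3/1, 16/5, 67/21, 351/110, 2173/681

Using the convergent recurrence p_i = a_i*p_{i-1} + p_{i-2}, q_i = a_i*q_{i-1} + q_{i-2} with p_{-2}=0, p_{-1}=1, q_{-2}=1, q_{-1}=0:
  i=0: a_0=3, p_0 = 3*1 + 0 = 3, q_0 = 3*0 + 1 = 1.
  i=1: a_1=5, p_1 = 5*3 + 1 = 16, q_1 = 5*1 + 0 = 5.
  i=2: a_2=4, p_2 = 4*16 + 3 = 67, q_2 = 4*5 + 1 = 21.
  i=3: a_3=5, p_3 = 5*67 + 16 = 351, q_3 = 5*21 + 5 = 110.
  i=4: a_4=6, p_4 = 6*351 + 67 = 2173, q_4 = 6*110 + 21 = 681.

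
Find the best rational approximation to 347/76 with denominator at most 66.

242/53

Expand x = 347/76 as a continued fraction with the Euclidean algorithm:
  347 = 4*76 + 43, so a_0 = 4.
  76 = 1*43 + 33, so a_1 = 1.
  43 = 1*33 + 10, so a_2 = 1.
  33 = 3*10 + 3, so a_3 = 3.
  10 = 3*3 + 1, so a_4 = 3.
  3 = 3*1 + 0, so a_5 = 3.
so x = [4; 1, 1, 3, 3, 3].
Convergents (p_i = a_i*p_{i-1} + p_{i-2}, q_i = a_i*q_{i-1} + q_{i-2} with p_{-2}=0, p_{-1}=1, q_{-2}=1, q_{-1}=0), until the denominator exceeds 66:
  i=0: a_0=4, p_0 = 4*1 + 0 = 4, q_0 = 4*0 + 1 = 1.
  i=1: a_1=1, p_1 = 1*4 + 1 = 5, q_1 = 1*1 + 0 = 1.
  i=2: a_2=1, p_2 = 1*5 + 4 = 9, q_2 = 1*1 + 1 = 2.
  i=3: a_3=3, p_3 = 3*9 + 5 = 32, q_3 = 3*2 + 1 = 7.
  i=4: a_4=3, p_4 = 3*32 + 9 = 105, q_4 = 3*7 + 2 = 23.
  i=5: a_5=3, p_5 = 3*105 + 32 = 347, q_5 = 3*23 + 7 = 76.
q_5 = 76 > 66, so the last convergent with denominator <= 66 is p_4/q_4 = 105/23.
The closest fraction with denominator <= 66 is either p_4/q_4 or the intermediate fraction (k*p_4 + p_3)/(k*q_4 + q_3) with the largest k >= 1 whose denominator stays <= 66; these approach x as k grows, and every other convergent or intermediate fraction in range is farther away.
Largest k: floor((66 - q_3)/q_4) = floor((66 - 7)/23) = 2.
That gives (2*105 + 32)/(2*23 + 7) = 242/53.
Compare the errors: |x - 105/23| = |347*23 - 105*76|/(76*23) = 1/1748, and |x - 242/53| = |347*53 - 242*76|/(76*53) = 1/4028.
Cross-multiplying, 1*1748 = 1748 < 4028 = 1*4028, so 1/4028 is smaller: the intermediate fraction 242/53 is closer to x than 105/23.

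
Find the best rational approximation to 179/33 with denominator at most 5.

Expand x = 179/33 as a continued fraction with the Euclidean algorithm:
  179 = 5*33 + 14, so a_0 = 5.
  33 = 2*14 + 5, so a_1 = 2.
  14 = 2*5 + 4, so a_2 = 2.
  5 = 1*4 + 1, so a_3 = 1.
  4 = 4*1 + 0, so a_4 = 4.
so x = [5; 2, 2, 1, 4].
Convergents (p_i = a_i*p_{i-1} + p_{i-2}, q_i = a_i*q_{i-1} + q_{i-2} with p_{-2}=0, p_{-1}=1, q_{-2}=1, q_{-1}=0), until the denominator exceeds 5:
  i=0: a_0=5, p_0 = 5*1 + 0 = 5, q_0 = 5*0 + 1 = 1.
  i=1: a_1=2, p_1 = 2*5 + 1 = 11, q_1 = 2*1 + 0 = 2.
  i=2: a_2=2, p_2 = 2*11 + 5 = 27, q_2 = 2*2 + 1 = 5.
  i=3: a_3=1, p_3 = 1*27 + 11 = 38, q_3 = 1*5 + 2 = 7.
q_3 = 7 > 5, so the last convergent with denominator <= 5 is p_2/q_2 = 27/5.
The closest fraction with denominator <= 5 is either p_2/q_2 or the intermediate fraction (k*p_2 + p_1)/(k*q_2 + q_1) with the largest k >= 1 whose denominator stays <= 5; these approach x as k grows, and every other convergent or intermediate fraction in range is farther away.
Largest k: floor((5 - q_1)/q_2) = floor((5 - 2)/5) = 0.
Since k = 0, no intermediate fraction beyond p_2/q_2 has denominator <= 5, so the convergent 27/5 is the closest (its error is |179*5 - 27*33|/(33*5) = 4/165).

27/5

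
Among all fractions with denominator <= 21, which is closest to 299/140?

Expand x = 299/140 as a continued fraction with the Euclidean algorithm:
  299 = 2*140 + 19, so a_0 = 2.
  140 = 7*19 + 7, so a_1 = 7.
  19 = 2*7 + 5, so a_2 = 2.
  7 = 1*5 + 2, so a_3 = 1.
  5 = 2*2 + 1, so a_4 = 2.
  2 = 2*1 + 0, so a_5 = 2.
so x = [2; 7, 2, 1, 2, 2].
Convergents (p_i = a_i*p_{i-1} + p_{i-2}, q_i = a_i*q_{i-1} + q_{i-2} with p_{-2}=0, p_{-1}=1, q_{-2}=1, q_{-1}=0), until the denominator exceeds 21:
  i=0: a_0=2, p_0 = 2*1 + 0 = 2, q_0 = 2*0 + 1 = 1.
  i=1: a_1=7, p_1 = 7*2 + 1 = 15, q_1 = 7*1 + 0 = 7.
  i=2: a_2=2, p_2 = 2*15 + 2 = 32, q_2 = 2*7 + 1 = 15.
  i=3: a_3=1, p_3 = 1*32 + 15 = 47, q_3 = 1*15 + 7 = 22.
q_3 = 22 > 21, so the last convergent with denominator <= 21 is p_2/q_2 = 32/15.
The closest fraction with denominator <= 21 is either p_2/q_2 or the intermediate fraction (k*p_2 + p_1)/(k*q_2 + q_1) with the largest k >= 1 whose denominator stays <= 21; these approach x as k grows, and every other convergent or intermediate fraction in range is farther away.
Largest k: floor((21 - q_1)/q_2) = floor((21 - 7)/15) = 0.
Since k = 0, no intermediate fraction beyond p_2/q_2 has denominator <= 21, so the convergent 32/15 is the closest (its error is |299*15 - 32*140|/(140*15) = 5/2100).

32/15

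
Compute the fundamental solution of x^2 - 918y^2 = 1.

First expand sqrt(918) as a continued fraction. With x_i = (sqrt(918) + m_i)/d_i and (m_0, d_0) = (0, 1): a_0 = floor(sqrt(918)) = 30, since 30^2 = 900 <= 918 < 961 = 31^2.
Iterate m_{i+1} = d_i*a_i - m_i, d_{i+1} = (918 - m_{i+1}^2)/d_i, a_{i+1} = floor((a_0 + m_{i+1})/d_{i+1}):
  m_1 = 1*30 - 0 = 30, d_1 = (918 - 30^2)/1 = 18/1 = 18, a_1 = floor((30 + 30)/18) = 3.
  m_2 = 18*3 - 30 = 24, d_2 = (918 - 24^2)/18 = 342/18 = 19, a_2 = floor((30 + 24)/19) = 2.
  m_3 = 19*2 - 24 = 14, d_3 = (918 - 14^2)/19 = 722/19 = 38, a_3 = floor((30 + 14)/38) = 1.
  m_4 = 38*1 - 14 = 24, d_4 = (918 - 24^2)/38 = 342/38 = 9, a_4 = floor((30 + 24)/9) = 6.
  m_5 = 9*6 - 24 = 30, d_5 = (918 - 30^2)/9 = 18/9 = 2, a_5 = floor((30 + 30)/2) = 30.
  m_6 = 2*30 - 30 = 30, d_6 = (918 - 30^2)/2 = 18/2 = 9, a_6 = floor((30 + 30)/9) = 6.
  m_7 = 9*6 - 30 = 24, d_7 = (918 - 24^2)/9 = 342/9 = 38, a_7 = floor((30 + 24)/38) = 1.
  m_8 = 38*1 - 24 = 14, d_8 = (918 - 14^2)/38 = 722/38 = 19, a_8 = floor((30 + 14)/19) = 2.
  m_9 = 19*2 - 14 = 24, d_9 = (918 - 24^2)/19 = 342/19 = 18, a_9 = floor((30 + 24)/18) = 3.
  m_10 = 18*3 - 24 = 30, d_10 = (918 - 30^2)/18 = 18/18 = 1, a_10 = floor((30 + 30)/1) = 60.
  m_11 = 1*60 - 30 = 30, d_11 = (918 - 30^2)/1 = 18/1 = 18: (m_11, d_11) = (m_1, d_1) = (30, 18), so from here the quotients repeat a_1, ..., a_10; the period length is 10.
So sqrt(918) = [30; (3, 2, 1, 6, 30, 6, 1, 2, 3, 60)] with period length k = 10.
k is even, so the fundamental solution of x^2 - 918y^2 = 1 is (p_{k-1}, q_{k-1}) = (p_9, q_9); compute convergents through index 9.
Convergents (p_i = a_i*p_{i-1} + p_{i-2}, q_i = a_i*q_{i-1} + q_{i-2} with p_{-2}=0, p_{-1}=1, q_{-2}=1, q_{-1}=0):
  i=0: a_0=30, p_0 = 30*1 + 0 = 30, q_0 = 30*0 + 1 = 1.
  i=1: a_1=3, p_1 = 3*30 + 1 = 91, q_1 = 3*1 + 0 = 3.
  i=2: a_2=2, p_2 = 2*91 + 30 = 212, q_2 = 2*3 + 1 = 7.
  i=3: a_3=1, p_3 = 1*212 + 91 = 303, q_3 = 1*7 + 3 = 10.
  i=4: a_4=6, p_4 = 6*303 + 212 = 2030, q_4 = 6*10 + 7 = 67.
  i=5: a_5=30, p_5 = 30*2030 + 303 = 61203, q_5 = 30*67 + 10 = 2020.
  i=6: a_6=6, p_6 = 6*61203 + 2030 = 369248, q_6 = 6*2020 + 67 = 12187.
  i=7: a_7=1, p_7 = 1*369248 + 61203 = 430451, q_7 = 1*12187 + 2020 = 14207.
  i=8: a_8=2, p_8 = 2*430451 + 369248 = 1230150, q_8 = 2*14207 + 12187 = 40601.
  i=9: a_9=3, p_9 = 3*1230150 + 430451 = 4120901, q_9 = 3*40601 + 14207 = 136010.
Check: 4120901^2 - 918*136010^2 = 16981825051801 - 16981825051800 = 1, so (x, y) = (4120901, 136010) solves the equation, and by the theorem it is the least positive solution.

(x, y) = (4120901, 136010)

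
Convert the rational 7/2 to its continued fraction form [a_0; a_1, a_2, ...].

[3; 2]

Run the Euclidean algorithm on 7 and 2; the successive quotients are the partial quotients a_0, a_1, ... (each step inverts the fractional part left over by the previous one):
  7 = 3*2 + 1, so a_0 = 3.
  2 = 2*1 + 0, so a_1 = 2.
The remainder reaches 0 after 2 divisions, so the expansion has 2 partial quotients, read off in order.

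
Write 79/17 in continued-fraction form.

Run the Euclidean algorithm on 79 and 17; the successive quotients are the partial quotients a_0, a_1, ... (each step inverts the fractional part left over by the previous one):
  79 = 4*17 + 11, so a_0 = 4.
  17 = 1*11 + 6, so a_1 = 1.
  11 = 1*6 + 5, so a_2 = 1.
  6 = 1*5 + 1, so a_3 = 1.
  5 = 5*1 + 0, so a_4 = 5.
The remainder reaches 0 after 5 divisions, so the expansion has 5 partial quotients, read off in order.

[4; 1, 1, 1, 5]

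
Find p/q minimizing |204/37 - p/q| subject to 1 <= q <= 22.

Expand x = 204/37 as a continued fraction with the Euclidean algorithm:
  204 = 5*37 + 19, so a_0 = 5.
  37 = 1*19 + 18, so a_1 = 1.
  19 = 1*18 + 1, so a_2 = 1.
  18 = 18*1 + 0, so a_3 = 18.
so x = [5; 1, 1, 18].
Convergents (p_i = a_i*p_{i-1} + p_{i-2}, q_i = a_i*q_{i-1} + q_{i-2} with p_{-2}=0, p_{-1}=1, q_{-2}=1, q_{-1}=0), until the denominator exceeds 22:
  i=0: a_0=5, p_0 = 5*1 + 0 = 5, q_0 = 5*0 + 1 = 1.
  i=1: a_1=1, p_1 = 1*5 + 1 = 6, q_1 = 1*1 + 0 = 1.
  i=2: a_2=1, p_2 = 1*6 + 5 = 11, q_2 = 1*1 + 1 = 2.
  i=3: a_3=18, p_3 = 18*11 + 6 = 204, q_3 = 18*2 + 1 = 37.
q_3 = 37 > 22, so the last convergent with denominator <= 22 is p_2/q_2 = 11/2.
The closest fraction with denominator <= 22 is either p_2/q_2 or the intermediate fraction (k*p_2 + p_1)/(k*q_2 + q_1) with the largest k >= 1 whose denominator stays <= 22; these approach x as k grows, and every other convergent or intermediate fraction in range is farther away.
Largest k: floor((22 - q_1)/q_2) = floor((22 - 1)/2) = 10.
That gives (10*11 + 6)/(10*2 + 1) = 116/21.
Compare the errors: |x - 11/2| = |204*2 - 11*37|/(37*2) = 1/74, and |x - 116/21| = |204*21 - 116*37|/(37*21) = 8/777.
Cross-multiplying, 8*74 = 592 < 777 = 1*777, so 8/777 is smaller: the intermediate fraction 116/21 is closer to x than 11/2.

116/21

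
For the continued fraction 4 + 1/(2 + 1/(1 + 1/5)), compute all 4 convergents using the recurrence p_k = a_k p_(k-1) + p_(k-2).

4/1, 9/2, 13/3, 74/17

Using the convergent recurrence p_i = a_i*p_{i-1} + p_{i-2}, q_i = a_i*q_{i-1} + q_{i-2} with p_{-2}=0, p_{-1}=1, q_{-2}=1, q_{-1}=0:
  i=0: a_0=4, p_0 = 4*1 + 0 = 4, q_0 = 4*0 + 1 = 1.
  i=1: a_1=2, p_1 = 2*4 + 1 = 9, q_1 = 2*1 + 0 = 2.
  i=2: a_2=1, p_2 = 1*9 + 4 = 13, q_2 = 1*2 + 1 = 3.
  i=3: a_3=5, p_3 = 5*13 + 9 = 74, q_3 = 5*3 + 2 = 17.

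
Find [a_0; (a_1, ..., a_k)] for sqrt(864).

[29; (2, 1, 1, 5, 1, 13, 1, 5, 1, 1, 2, 58)]

Write x_i = (sqrt(864) + m_i)/d_i with (m_0, d_0) = (0, 1). a_0 = floor(sqrt(864)) = 29, since 29^2 = 841 <= 864 < 900 = 30^2.
Iterate m_{i+1} = d_i*a_i - m_i, d_{i+1} = (864 - m_{i+1}^2)/d_i, a_{i+1} = floor((a_0 + m_{i+1})/d_{i+1}):
  m_1 = 1*29 - 0 = 29, d_1 = (864 - 29^2)/1 = 23/1 = 23, a_1 = floor((29 + 29)/23) = 2.
  m_2 = 23*2 - 29 = 17, d_2 = (864 - 17^2)/23 = 575/23 = 25, a_2 = floor((29 + 17)/25) = 1.
  m_3 = 25*1 - 17 = 8, d_3 = (864 - 8^2)/25 = 800/25 = 32, a_3 = floor((29 + 8)/32) = 1.
  m_4 = 32*1 - 8 = 24, d_4 = (864 - 24^2)/32 = 288/32 = 9, a_4 = floor((29 + 24)/9) = 5.
  m_5 = 9*5 - 24 = 21, d_5 = (864 - 21^2)/9 = 423/9 = 47, a_5 = floor((29 + 21)/47) = 1.
  m_6 = 47*1 - 21 = 26, d_6 = (864 - 26^2)/47 = 188/47 = 4, a_6 = floor((29 + 26)/4) = 13.
  m_7 = 4*13 - 26 = 26, d_7 = (864 - 26^2)/4 = 188/4 = 47, a_7 = floor((29 + 26)/47) = 1.
  m_8 = 47*1 - 26 = 21, d_8 = (864 - 21^2)/47 = 423/47 = 9, a_8 = floor((29 + 21)/9) = 5.
  m_9 = 9*5 - 21 = 24, d_9 = (864 - 24^2)/9 = 288/9 = 32, a_9 = floor((29 + 24)/32) = 1.
  m_10 = 32*1 - 24 = 8, d_10 = (864 - 8^2)/32 = 800/32 = 25, a_10 = floor((29 + 8)/25) = 1.
  m_11 = 25*1 - 8 = 17, d_11 = (864 - 17^2)/25 = 575/25 = 23, a_11 = floor((29 + 17)/23) = 2.
  m_12 = 23*2 - 17 = 29, d_12 = (864 - 29^2)/23 = 23/23 = 1, a_12 = floor((29 + 29)/1) = 58.
  m_13 = 1*58 - 29 = 29, d_13 = (864 - 29^2)/1 = 23/1 = 23: (m_13, d_13) = (m_1, d_1) = (29, 23), so from here the quotients repeat a_1, ..., a_12; the period length is 12.
Hence the expansion of sqrt(864) is a_0 = 29 followed by the repeating block 2, 1, 1, 5, 1, 13, 1, 5, 1, 1, 2, 58 (period 12).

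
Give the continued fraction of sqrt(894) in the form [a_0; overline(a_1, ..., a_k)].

[29; overline(1, 8, 1, 58)]

Write x_i = (sqrt(894) + m_i)/d_i with (m_0, d_0) = (0, 1). a_0 = floor(sqrt(894)) = 29, since 29^2 = 841 <= 894 < 900 = 30^2.
Iterate m_{i+1} = d_i*a_i - m_i, d_{i+1} = (894 - m_{i+1}^2)/d_i, a_{i+1} = floor((a_0 + m_{i+1})/d_{i+1}):
  m_1 = 1*29 - 0 = 29, d_1 = (894 - 29^2)/1 = 53/1 = 53, a_1 = floor((29 + 29)/53) = 1.
  m_2 = 53*1 - 29 = 24, d_2 = (894 - 24^2)/53 = 318/53 = 6, a_2 = floor((29 + 24)/6) = 8.
  m_3 = 6*8 - 24 = 24, d_3 = (894 - 24^2)/6 = 318/6 = 53, a_3 = floor((29 + 24)/53) = 1.
  m_4 = 53*1 - 24 = 29, d_4 = (894 - 29^2)/53 = 53/53 = 1, a_4 = floor((29 + 29)/1) = 58.
  m_5 = 1*58 - 29 = 29, d_5 = (894 - 29^2)/1 = 53/1 = 53: (m_5, d_5) = (m_1, d_1) = (29, 53), so from here the quotients repeat a_1, ..., a_4; the period length is 4.
Hence the expansion of sqrt(894) is a_0 = 29 followed by the repeating block 1, 8, 1, 58 (period 4).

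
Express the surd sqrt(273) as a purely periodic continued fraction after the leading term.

[16; (1, 1, 10, 1, 1, 32)]

Write x_i = (sqrt(273) + m_i)/d_i with (m_0, d_0) = (0, 1). a_0 = floor(sqrt(273)) = 16, since 16^2 = 256 <= 273 < 289 = 17^2.
Iterate m_{i+1} = d_i*a_i - m_i, d_{i+1} = (273 - m_{i+1}^2)/d_i, a_{i+1} = floor((a_0 + m_{i+1})/d_{i+1}):
  m_1 = 1*16 - 0 = 16, d_1 = (273 - 16^2)/1 = 17/1 = 17, a_1 = floor((16 + 16)/17) = 1.
  m_2 = 17*1 - 16 = 1, d_2 = (273 - 1^2)/17 = 272/17 = 16, a_2 = floor((16 + 1)/16) = 1.
  m_3 = 16*1 - 1 = 15, d_3 = (273 - 15^2)/16 = 48/16 = 3, a_3 = floor((16 + 15)/3) = 10.
  m_4 = 3*10 - 15 = 15, d_4 = (273 - 15^2)/3 = 48/3 = 16, a_4 = floor((16 + 15)/16) = 1.
  m_5 = 16*1 - 15 = 1, d_5 = (273 - 1^2)/16 = 272/16 = 17, a_5 = floor((16 + 1)/17) = 1.
  m_6 = 17*1 - 1 = 16, d_6 = (273 - 16^2)/17 = 17/17 = 1, a_6 = floor((16 + 16)/1) = 32.
  m_7 = 1*32 - 16 = 16, d_7 = (273 - 16^2)/1 = 17/1 = 17: (m_7, d_7) = (m_1, d_1) = (16, 17), so from here the quotients repeat a_1, ..., a_6; the period length is 6.
Hence the expansion of sqrt(273) is a_0 = 16 followed by the repeating block 1, 1, 10, 1, 1, 32 (period 6).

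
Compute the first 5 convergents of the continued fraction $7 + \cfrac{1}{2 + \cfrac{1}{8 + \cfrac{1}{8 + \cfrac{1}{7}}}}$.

7/1, 15/2, 127/17, 1031/138, 7344/983

Using the convergent recurrence p_i = a_i*p_{i-1} + p_{i-2}, q_i = a_i*q_{i-1} + q_{i-2} with p_{-2}=0, p_{-1}=1, q_{-2}=1, q_{-1}=0:
  i=0: a_0=7, p_0 = 7*1 + 0 = 7, q_0 = 7*0 + 1 = 1.
  i=1: a_1=2, p_1 = 2*7 + 1 = 15, q_1 = 2*1 + 0 = 2.
  i=2: a_2=8, p_2 = 8*15 + 7 = 127, q_2 = 8*2 + 1 = 17.
  i=3: a_3=8, p_3 = 8*127 + 15 = 1031, q_3 = 8*17 + 2 = 138.
  i=4: a_4=7, p_4 = 7*1031 + 127 = 7344, q_4 = 7*138 + 17 = 983.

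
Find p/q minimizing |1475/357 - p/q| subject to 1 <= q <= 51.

157/38

Expand x = 1475/357 as a continued fraction with the Euclidean algorithm:
  1475 = 4*357 + 47, so a_0 = 4.
  357 = 7*47 + 28, so a_1 = 7.
  47 = 1*28 + 19, so a_2 = 1.
  28 = 1*19 + 9, so a_3 = 1.
  19 = 2*9 + 1, so a_4 = 2.
  9 = 9*1 + 0, so a_5 = 9.
so x = [4; 7, 1, 1, 2, 9].
Convergents (p_i = a_i*p_{i-1} + p_{i-2}, q_i = a_i*q_{i-1} + q_{i-2} with p_{-2}=0, p_{-1}=1, q_{-2}=1, q_{-1}=0), until the denominator exceeds 51:
  i=0: a_0=4, p_0 = 4*1 + 0 = 4, q_0 = 4*0 + 1 = 1.
  i=1: a_1=7, p_1 = 7*4 + 1 = 29, q_1 = 7*1 + 0 = 7.
  i=2: a_2=1, p_2 = 1*29 + 4 = 33, q_2 = 1*7 + 1 = 8.
  i=3: a_3=1, p_3 = 1*33 + 29 = 62, q_3 = 1*8 + 7 = 15.
  i=4: a_4=2, p_4 = 2*62 + 33 = 157, q_4 = 2*15 + 8 = 38.
  i=5: a_5=9, p_5 = 9*157 + 62 = 1475, q_5 = 9*38 + 15 = 357.
q_5 = 357 > 51, so the last convergent with denominator <= 51 is p_4/q_4 = 157/38.
The closest fraction with denominator <= 51 is either p_4/q_4 or the intermediate fraction (k*p_4 + p_3)/(k*q_4 + q_3) with the largest k >= 1 whose denominator stays <= 51; these approach x as k grows, and every other convergent or intermediate fraction in range is farther away.
Largest k: floor((51 - q_3)/q_4) = floor((51 - 15)/38) = 0.
Since k = 0, no intermediate fraction beyond p_4/q_4 has denominator <= 51, so the convergent 157/38 is the closest (its error is |1475*38 - 157*357|/(357*38) = 1/13566).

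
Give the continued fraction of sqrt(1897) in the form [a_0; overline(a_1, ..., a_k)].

Write x_i = (sqrt(1897) + m_i)/d_i with (m_0, d_0) = (0, 1). a_0 = floor(sqrt(1897)) = 43, since 43^2 = 1849 <= 1897 < 1936 = 44^2.
Iterate m_{i+1} = d_i*a_i - m_i, d_{i+1} = (1897 - m_{i+1}^2)/d_i, a_{i+1} = floor((a_0 + m_{i+1})/d_{i+1}):
  m_1 = 1*43 - 0 = 43, d_1 = (1897 - 43^2)/1 = 48/1 = 48, a_1 = floor((43 + 43)/48) = 1.
  m_2 = 48*1 - 43 = 5, d_2 = (1897 - 5^2)/48 = 1872/48 = 39, a_2 = floor((43 + 5)/39) = 1.
  m_3 = 39*1 - 5 = 34, d_3 = (1897 - 34^2)/39 = 741/39 = 19, a_3 = floor((43 + 34)/19) = 4.
  m_4 = 19*4 - 34 = 42, d_4 = (1897 - 42^2)/19 = 133/19 = 7, a_4 = floor((43 + 42)/7) = 12.
  m_5 = 7*12 - 42 = 42, d_5 = (1897 - 42^2)/7 = 133/7 = 19, a_5 = floor((43 + 42)/19) = 4.
  m_6 = 19*4 - 42 = 34, d_6 = (1897 - 34^2)/19 = 741/19 = 39, a_6 = floor((43 + 34)/39) = 1.
  m_7 = 39*1 - 34 = 5, d_7 = (1897 - 5^2)/39 = 1872/39 = 48, a_7 = floor((43 + 5)/48) = 1.
  m_8 = 48*1 - 5 = 43, d_8 = (1897 - 43^2)/48 = 48/48 = 1, a_8 = floor((43 + 43)/1) = 86.
  m_9 = 1*86 - 43 = 43, d_9 = (1897 - 43^2)/1 = 48/1 = 48: (m_9, d_9) = (m_1, d_1) = (43, 48), so from here the quotients repeat a_1, ..., a_8; the period length is 8.
Hence the expansion of sqrt(1897) is a_0 = 43 followed by the repeating block 1, 1, 4, 12, 4, 1, 1, 86 (period 8).

[43; overline(1, 1, 4, 12, 4, 1, 1, 86)]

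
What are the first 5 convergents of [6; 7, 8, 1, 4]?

Using the convergent recurrence p_i = a_i*p_{i-1} + p_{i-2}, q_i = a_i*q_{i-1} + q_{i-2} with p_{-2}=0, p_{-1}=1, q_{-2}=1, q_{-1}=0:
  i=0: a_0=6, p_0 = 6*1 + 0 = 6, q_0 = 6*0 + 1 = 1.
  i=1: a_1=7, p_1 = 7*6 + 1 = 43, q_1 = 7*1 + 0 = 7.
  i=2: a_2=8, p_2 = 8*43 + 6 = 350, q_2 = 8*7 + 1 = 57.
  i=3: a_3=1, p_3 = 1*350 + 43 = 393, q_3 = 1*57 + 7 = 64.
  i=4: a_4=4, p_4 = 4*393 + 350 = 1922, q_4 = 4*64 + 57 = 313.

6/1, 43/7, 350/57, 393/64, 1922/313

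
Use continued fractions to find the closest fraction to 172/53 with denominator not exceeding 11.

Expand x = 172/53 as a continued fraction with the Euclidean algorithm:
  172 = 3*53 + 13, so a_0 = 3.
  53 = 4*13 + 1, so a_1 = 4.
  13 = 13*1 + 0, so a_2 = 13.
so x = [3; 4, 13].
Convergents (p_i = a_i*p_{i-1} + p_{i-2}, q_i = a_i*q_{i-1} + q_{i-2} with p_{-2}=0, p_{-1}=1, q_{-2}=1, q_{-1}=0), until the denominator exceeds 11:
  i=0: a_0=3, p_0 = 3*1 + 0 = 3, q_0 = 3*0 + 1 = 1.
  i=1: a_1=4, p_1 = 4*3 + 1 = 13, q_1 = 4*1 + 0 = 4.
  i=2: a_2=13, p_2 = 13*13 + 3 = 172, q_2 = 13*4 + 1 = 53.
q_2 = 53 > 11, so the last convergent with denominator <= 11 is p_1/q_1 = 13/4.
The closest fraction with denominator <= 11 is either p_1/q_1 or the intermediate fraction (k*p_1 + p_0)/(k*q_1 + q_0) with the largest k >= 1 whose denominator stays <= 11; these approach x as k grows, and every other convergent or intermediate fraction in range is farther away.
Largest k: floor((11 - q_0)/q_1) = floor((11 - 1)/4) = 2.
That gives (2*13 + 3)/(2*4 + 1) = 29/9.
Compare the errors: |x - 13/4| = |172*4 - 13*53|/(53*4) = 1/212, and |x - 29/9| = |172*9 - 29*53|/(53*9) = 11/477.
Cross-multiplying, 1*477 = 477 < 2332 = 11*212, so 1/212 is smaller: the convergent 13/4 is closer to x than 29/9.

13/4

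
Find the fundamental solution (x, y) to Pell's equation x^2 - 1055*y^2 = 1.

First expand sqrt(1055) as a continued fraction. With x_i = (sqrt(1055) + m_i)/d_i and (m_0, d_0) = (0, 1): a_0 = floor(sqrt(1055)) = 32, since 32^2 = 1024 <= 1055 < 1089 = 33^2.
Iterate m_{i+1} = d_i*a_i - m_i, d_{i+1} = (1055 - m_{i+1}^2)/d_i, a_{i+1} = floor((a_0 + m_{i+1})/d_{i+1}):
  m_1 = 1*32 - 0 = 32, d_1 = (1055 - 32^2)/1 = 31/1 = 31, a_1 = floor((32 + 32)/31) = 2.
  m_2 = 31*2 - 32 = 30, d_2 = (1055 - 30^2)/31 = 155/31 = 5, a_2 = floor((32 + 30)/5) = 12.
  m_3 = 5*12 - 30 = 30, d_3 = (1055 - 30^2)/5 = 155/5 = 31, a_3 = floor((32 + 30)/31) = 2.
  m_4 = 31*2 - 30 = 32, d_4 = (1055 - 32^2)/31 = 31/31 = 1, a_4 = floor((32 + 32)/1) = 64.
  m_5 = 1*64 - 32 = 32, d_5 = (1055 - 32^2)/1 = 31/1 = 31: (m_5, d_5) = (m_1, d_1) = (32, 31), so from here the quotients repeat a_1, ..., a_4; the period length is 4.
So sqrt(1055) = [32; (2, 12, 2, 64)] with period length k = 4.
k is even, so the fundamental solution of x^2 - 1055y^2 = 1 is (p_{k-1}, q_{k-1}) = (p_3, q_3); compute convergents through index 3.
Convergents (p_i = a_i*p_{i-1} + p_{i-2}, q_i = a_i*q_{i-1} + q_{i-2} with p_{-2}=0, p_{-1}=1, q_{-2}=1, q_{-1}=0):
  i=0: a_0=32, p_0 = 32*1 + 0 = 32, q_0 = 32*0 + 1 = 1.
  i=1: a_1=2, p_1 = 2*32 + 1 = 65, q_1 = 2*1 + 0 = 2.
  i=2: a_2=12, p_2 = 12*65 + 32 = 812, q_2 = 12*2 + 1 = 25.
  i=3: a_3=2, p_3 = 2*812 + 65 = 1689, q_3 = 2*25 + 2 = 52.
Check: 1689^2 - 1055*52^2 = 2852721 - 2852720 = 1, so (x, y) = (1689, 52) solves the equation, and by the theorem it is the least positive solution.

(x, y) = (1689, 52)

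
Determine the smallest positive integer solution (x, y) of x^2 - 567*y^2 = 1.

First expand sqrt(567) as a continued fraction. With x_i = (sqrt(567) + m_i)/d_i and (m_0, d_0) = (0, 1): a_0 = floor(sqrt(567)) = 23, since 23^2 = 529 <= 567 < 576 = 24^2.
Iterate m_{i+1} = d_i*a_i - m_i, d_{i+1} = (567 - m_{i+1}^2)/d_i, a_{i+1} = floor((a_0 + m_{i+1})/d_{i+1}):
  m_1 = 1*23 - 0 = 23, d_1 = (567 - 23^2)/1 = 38/1 = 38, a_1 = floor((23 + 23)/38) = 1.
  m_2 = 38*1 - 23 = 15, d_2 = (567 - 15^2)/38 = 342/38 = 9, a_2 = floor((23 + 15)/9) = 4.
  m_3 = 9*4 - 15 = 21, d_3 = (567 - 21^2)/9 = 126/9 = 14, a_3 = floor((23 + 21)/14) = 3.
  m_4 = 14*3 - 21 = 21, d_4 = (567 - 21^2)/14 = 126/14 = 9, a_4 = floor((23 + 21)/9) = 4.
  m_5 = 9*4 - 21 = 15, d_5 = (567 - 15^2)/9 = 342/9 = 38, a_5 = floor((23 + 15)/38) = 1.
  m_6 = 38*1 - 15 = 23, d_6 = (567 - 23^2)/38 = 38/38 = 1, a_6 = floor((23 + 23)/1) = 46.
  m_7 = 1*46 - 23 = 23, d_7 = (567 - 23^2)/1 = 38/1 = 38: (m_7, d_7) = (m_1, d_1) = (23, 38), so from here the quotients repeat a_1, ..., a_6; the period length is 6.
So sqrt(567) = [23; (1, 4, 3, 4, 1, 46)] with period length k = 6.
k is even, so the fundamental solution of x^2 - 567y^2 = 1 is (p_{k-1}, q_{k-1}) = (p_5, q_5); compute convergents through index 5.
Convergents (p_i = a_i*p_{i-1} + p_{i-2}, q_i = a_i*q_{i-1} + q_{i-2} with p_{-2}=0, p_{-1}=1, q_{-2}=1, q_{-1}=0):
  i=0: a_0=23, p_0 = 23*1 + 0 = 23, q_0 = 23*0 + 1 = 1.
  i=1: a_1=1, p_1 = 1*23 + 1 = 24, q_1 = 1*1 + 0 = 1.
  i=2: a_2=4, p_2 = 4*24 + 23 = 119, q_2 = 4*1 + 1 = 5.
  i=3: a_3=3, p_3 = 3*119 + 24 = 381, q_3 = 3*5 + 1 = 16.
  i=4: a_4=4, p_4 = 4*381 + 119 = 1643, q_4 = 4*16 + 5 = 69.
  i=5: a_5=1, p_5 = 1*1643 + 381 = 2024, q_5 = 1*69 + 16 = 85.
Check: 2024^2 - 567*85^2 = 4096576 - 4096575 = 1, so (x, y) = (2024, 85) solves the equation, and by the theorem it is the least positive solution.

(x, y) = (2024, 85)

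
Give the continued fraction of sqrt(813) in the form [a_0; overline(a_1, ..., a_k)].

[28; overline(1, 1, 18, 1, 1, 56)]

Write x_i = (sqrt(813) + m_i)/d_i with (m_0, d_0) = (0, 1). a_0 = floor(sqrt(813)) = 28, since 28^2 = 784 <= 813 < 841 = 29^2.
Iterate m_{i+1} = d_i*a_i - m_i, d_{i+1} = (813 - m_{i+1}^2)/d_i, a_{i+1} = floor((a_0 + m_{i+1})/d_{i+1}):
  m_1 = 1*28 - 0 = 28, d_1 = (813 - 28^2)/1 = 29/1 = 29, a_1 = floor((28 + 28)/29) = 1.
  m_2 = 29*1 - 28 = 1, d_2 = (813 - 1^2)/29 = 812/29 = 28, a_2 = floor((28 + 1)/28) = 1.
  m_3 = 28*1 - 1 = 27, d_3 = (813 - 27^2)/28 = 84/28 = 3, a_3 = floor((28 + 27)/3) = 18.
  m_4 = 3*18 - 27 = 27, d_4 = (813 - 27^2)/3 = 84/3 = 28, a_4 = floor((28 + 27)/28) = 1.
  m_5 = 28*1 - 27 = 1, d_5 = (813 - 1^2)/28 = 812/28 = 29, a_5 = floor((28 + 1)/29) = 1.
  m_6 = 29*1 - 1 = 28, d_6 = (813 - 28^2)/29 = 29/29 = 1, a_6 = floor((28 + 28)/1) = 56.
  m_7 = 1*56 - 28 = 28, d_7 = (813 - 28^2)/1 = 29/1 = 29: (m_7, d_7) = (m_1, d_1) = (28, 29), so from here the quotients repeat a_1, ..., a_6; the period length is 6.
Hence the expansion of sqrt(813) is a_0 = 28 followed by the repeating block 1, 1, 18, 1, 1, 56 (period 6).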